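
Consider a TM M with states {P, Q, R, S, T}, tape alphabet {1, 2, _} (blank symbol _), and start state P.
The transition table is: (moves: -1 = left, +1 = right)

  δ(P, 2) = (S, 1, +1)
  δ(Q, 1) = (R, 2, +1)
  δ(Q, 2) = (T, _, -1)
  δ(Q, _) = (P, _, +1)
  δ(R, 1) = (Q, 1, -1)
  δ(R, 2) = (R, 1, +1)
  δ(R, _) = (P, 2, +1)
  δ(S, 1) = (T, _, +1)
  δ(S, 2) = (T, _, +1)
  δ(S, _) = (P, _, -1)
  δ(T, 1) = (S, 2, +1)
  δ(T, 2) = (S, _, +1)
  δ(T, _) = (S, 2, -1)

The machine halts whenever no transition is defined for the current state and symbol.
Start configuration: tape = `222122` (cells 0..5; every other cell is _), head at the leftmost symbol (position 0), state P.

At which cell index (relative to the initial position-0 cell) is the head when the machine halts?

state=P head=0 tape=[2]22122_   (P,2)→(S,1,+1)
state=S head=1 tape=1[2]2122_   (S,2)→(T,_,+1)
state=T head=2 tape=1_[2]122_   (T,2)→(S,_,+1)
state=S head=3 tape=1__[1]22_   (S,1)→(T,_,+1)
state=T head=4 tape=1___[2]2_   (T,2)→(S,_,+1)
state=S head=5 tape=1____[2]_   (S,2)→(T,_,+1)
state=T head=6 tape=1_____[_]   (T,_)→(S,2,-1)
state=S head=5 tape=1____[_]2   (S,_)→(P,_,-1)
state=P head=4 tape=1___[_]_2
At halt the head is at cell 4.

4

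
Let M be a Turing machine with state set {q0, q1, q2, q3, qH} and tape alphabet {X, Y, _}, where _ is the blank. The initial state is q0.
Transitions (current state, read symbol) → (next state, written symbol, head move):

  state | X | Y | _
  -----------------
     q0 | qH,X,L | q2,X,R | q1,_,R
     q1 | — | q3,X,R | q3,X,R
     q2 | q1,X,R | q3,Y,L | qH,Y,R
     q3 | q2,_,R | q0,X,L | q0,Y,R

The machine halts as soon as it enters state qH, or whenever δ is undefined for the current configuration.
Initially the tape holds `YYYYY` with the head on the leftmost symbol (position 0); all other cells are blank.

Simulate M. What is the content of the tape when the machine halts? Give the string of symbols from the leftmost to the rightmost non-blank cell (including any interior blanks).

q0 | [Y]YYYY__   read Y → write X, move R, go to q2
q2 | X[Y]YYY__   read Y → write Y, move L, go to q3
q3 | [X]YYYY__   read X → write _, move R, go to q2
q2 | _[Y]YYY__   read Y → write Y, move L, go to q3
q3 | [_]YYYY__   read _ → write Y, move R, go to q0
q0 | Y[Y]YYY__   read Y → write X, move R, go to q2
q2 | YX[Y]YY__   read Y → write Y, move L, go to q3
q3 | Y[X]YYY__   read X → write _, move R, go to q2
q2 | Y_[Y]YY__   read Y → write Y, move L, go to q3
q3 | Y[_]YYY__   read _ → write Y, move R, go to q0
q0 | YY[Y]YY__   read Y → write X, move R, go to q2
q2 | YYX[Y]Y__   read Y → write Y, move L, go to q3
q3 | YY[X]YY__   read X → write _, move R, go to q2
q2 | YY_[Y]Y__   read Y → write Y, move L, go to q3
q3 | YY[_]YY__   read _ → write Y, move R, go to q0
q0 | YYY[Y]Y__   read Y → write X, move R, go to q2
q2 | YYYX[Y]__   read Y → write Y, move L, go to q3
q3 | YYY[X]Y__   read X → write _, move R, go to q2
q2 | YYY_[Y]__   read Y → write Y, move L, go to q3
q3 | YYY[_]Y__   read _ → write Y, move R, go to q0
q0 | YYYY[Y]__   read Y → write X, move R, go to q2
q2 | YYYYX[_]_   read _ → write Y, move R, go to qH
qH | YYYYXY[_]
The non-blank tape span at halt is YYYYXY.

YYYYXY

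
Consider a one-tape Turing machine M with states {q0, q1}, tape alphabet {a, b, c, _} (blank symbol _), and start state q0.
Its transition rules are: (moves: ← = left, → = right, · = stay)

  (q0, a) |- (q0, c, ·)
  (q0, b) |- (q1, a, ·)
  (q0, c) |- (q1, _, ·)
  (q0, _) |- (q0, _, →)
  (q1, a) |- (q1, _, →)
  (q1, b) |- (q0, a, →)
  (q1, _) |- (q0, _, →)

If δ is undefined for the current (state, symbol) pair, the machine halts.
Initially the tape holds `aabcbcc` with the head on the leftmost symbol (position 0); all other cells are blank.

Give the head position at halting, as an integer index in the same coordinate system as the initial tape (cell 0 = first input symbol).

q0 | [a]abcbcc   read a → write c, move ·, go to q0
q0 | [c]abcbcc   read c → write _, move ·, go to q1
q1 | [_]abcbcc   read _ → write _, move →, go to q0
q0 | _[a]bcbcc   read a → write c, move ·, go to q0
q0 | _[c]bcbcc   read c → write _, move ·, go to q1
q1 | _[_]bcbcc   read _ → write _, move →, go to q0
q0 | __[b]cbcc   read b → write a, move ·, go to q1
q1 | __[a]cbcc   read a → write _, move →, go to q1
q1 | ___[c]bcc
At halt the head is at cell 3.

3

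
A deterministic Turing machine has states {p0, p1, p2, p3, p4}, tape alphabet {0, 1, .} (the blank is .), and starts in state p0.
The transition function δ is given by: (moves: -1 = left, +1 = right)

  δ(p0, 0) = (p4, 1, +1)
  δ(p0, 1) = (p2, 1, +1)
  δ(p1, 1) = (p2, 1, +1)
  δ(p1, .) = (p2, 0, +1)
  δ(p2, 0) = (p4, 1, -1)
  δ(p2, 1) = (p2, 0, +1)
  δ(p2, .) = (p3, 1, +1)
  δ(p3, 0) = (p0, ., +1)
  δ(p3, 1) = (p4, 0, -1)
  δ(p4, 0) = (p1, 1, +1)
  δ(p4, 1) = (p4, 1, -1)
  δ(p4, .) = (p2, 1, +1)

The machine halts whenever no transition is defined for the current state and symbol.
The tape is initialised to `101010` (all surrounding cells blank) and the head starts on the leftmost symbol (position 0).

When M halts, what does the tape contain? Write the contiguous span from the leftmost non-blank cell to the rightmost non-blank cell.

10011111

p0 | .[1]01010..   read 1 → write 1, move +1, go to p2
p2 | .1[0]1010..   read 0 → write 1, move -1, go to p4
p4 | .[1]11010..   read 1 → write 1, move -1, go to p4
p4 | [.]111010..   read . → write 1, move +1, go to p2
p2 | 1[1]11010..   read 1 → write 0, move +1, go to p2
p2 | 10[1]1010..   read 1 → write 0, move +1, go to p2
p2 | 100[1]010..   read 1 → write 0, move +1, go to p2
p2 | 1000[0]10..   read 0 → write 1, move -1, go to p4
p4 | 100[0]110..   read 0 → write 1, move +1, go to p1
p1 | 1001[1]10..   read 1 → write 1, move +1, go to p2
p2 | 10011[1]0..   read 1 → write 0, move +1, go to p2
p2 | 100110[0]..   read 0 → write 1, move -1, go to p4
p4 | 10011[0]1..   read 0 → write 1, move +1, go to p1
p1 | 100111[1]..   read 1 → write 1, move +1, go to p2
p2 | 1001111[.].   read . → write 1, move +1, go to p3
p3 | 10011111[.]
The non-blank tape span at halt is 10011111.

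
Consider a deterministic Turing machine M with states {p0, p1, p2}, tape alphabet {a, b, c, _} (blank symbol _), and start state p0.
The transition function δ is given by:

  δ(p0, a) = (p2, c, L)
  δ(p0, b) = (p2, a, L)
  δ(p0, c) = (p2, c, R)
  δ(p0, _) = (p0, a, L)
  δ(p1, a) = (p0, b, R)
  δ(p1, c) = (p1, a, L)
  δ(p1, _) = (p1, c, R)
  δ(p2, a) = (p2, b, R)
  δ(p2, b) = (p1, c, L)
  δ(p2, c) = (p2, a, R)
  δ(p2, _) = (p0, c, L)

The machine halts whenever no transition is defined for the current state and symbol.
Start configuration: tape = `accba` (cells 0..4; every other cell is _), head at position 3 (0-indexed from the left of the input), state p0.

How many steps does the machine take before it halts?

p0 | acc[b]a__   read b → write a, move L, go to p2
p2 | ac[c]aa__   read c → write a, move R, go to p2
p2 | aca[a]a__   read a → write b, move R, go to p2
p2 | acab[a]__   read a → write b, move R, go to p2
p2 | acabb[_]_   read _ → write c, move L, go to p0
p0 | acab[b]c_   read b → write a, move L, go to p2
p2 | aca[b]ac_   read b → write c, move L, go to p1
p1 | ac[a]cac_   read a → write b, move R, go to p0
p0 | acb[c]ac_   read c → write c, move R, go to p2
p2 | acbc[a]c_   read a → write b, move R, go to p2
p2 | acbcb[c]_   read c → write a, move R, go to p2
p2 | acbcba[_]   read _ → write c, move L, go to p0
p0 | acbcb[a]c   read a → write c, move L, go to p2
p2 | acbc[b]cc   read b → write c, move L, go to p1
p1 | acb[c]ccc   read c → write a, move L, go to p1
p1 | ac[b]accc
M halts after 15 transitions.

15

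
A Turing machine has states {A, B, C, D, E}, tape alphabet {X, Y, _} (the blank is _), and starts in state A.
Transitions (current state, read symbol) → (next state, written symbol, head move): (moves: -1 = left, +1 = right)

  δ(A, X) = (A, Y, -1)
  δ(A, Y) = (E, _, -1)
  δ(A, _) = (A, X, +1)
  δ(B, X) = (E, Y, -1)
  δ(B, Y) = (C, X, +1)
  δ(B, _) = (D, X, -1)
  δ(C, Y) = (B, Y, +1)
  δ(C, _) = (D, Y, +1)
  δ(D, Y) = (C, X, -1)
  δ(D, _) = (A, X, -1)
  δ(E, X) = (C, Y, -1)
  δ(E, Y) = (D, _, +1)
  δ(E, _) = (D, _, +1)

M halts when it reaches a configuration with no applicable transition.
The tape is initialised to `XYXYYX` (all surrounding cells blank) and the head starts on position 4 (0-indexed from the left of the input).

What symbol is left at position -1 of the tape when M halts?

Y

state=A head=4 tape=_XYXY[Y]X   (A,Y)→(E,_,-1)
state=E head=3 tape=_XYX[Y]_X   (E,Y)→(D,_,+1)
state=D head=4 tape=_XYX_[_]X   (D,_)→(A,X,-1)
state=A head=3 tape=_XYX[_]XX   (A,_)→(A,X,+1)
state=A head=4 tape=_XYXX[X]X   (A,X)→(A,Y,-1)
state=A head=3 tape=_XYX[X]YX   (A,X)→(A,Y,-1)
state=A head=2 tape=_XY[X]YYX   (A,X)→(A,Y,-1)
state=A head=1 tape=_X[Y]YYYX   (A,Y)→(E,_,-1)
state=E head=0 tape=_[X]_YYYX   (E,X)→(C,Y,-1)
state=C head=-1 tape=[_]Y_YYYX   (C,_)→(D,Y,+1)
state=D head=0 tape=Y[Y]_YYYX   (D,Y)→(C,X,-1)
state=C head=-1 tape=[Y]X_YYYX   (C,Y)→(B,Y,+1)
state=B head=0 tape=Y[X]_YYYX   (B,X)→(E,Y,-1)
state=E head=-1 tape=[Y]Y_YYYX   (E,Y)→(D,_,+1)
state=D head=0 tape=_[Y]_YYYX   (D,Y)→(C,X,-1)
state=C head=-1 tape=[_]X_YYYX   (C,_)→(D,Y,+1)
state=D head=0 tape=Y[X]_YYYX
Cell -1 holds Y when M halts.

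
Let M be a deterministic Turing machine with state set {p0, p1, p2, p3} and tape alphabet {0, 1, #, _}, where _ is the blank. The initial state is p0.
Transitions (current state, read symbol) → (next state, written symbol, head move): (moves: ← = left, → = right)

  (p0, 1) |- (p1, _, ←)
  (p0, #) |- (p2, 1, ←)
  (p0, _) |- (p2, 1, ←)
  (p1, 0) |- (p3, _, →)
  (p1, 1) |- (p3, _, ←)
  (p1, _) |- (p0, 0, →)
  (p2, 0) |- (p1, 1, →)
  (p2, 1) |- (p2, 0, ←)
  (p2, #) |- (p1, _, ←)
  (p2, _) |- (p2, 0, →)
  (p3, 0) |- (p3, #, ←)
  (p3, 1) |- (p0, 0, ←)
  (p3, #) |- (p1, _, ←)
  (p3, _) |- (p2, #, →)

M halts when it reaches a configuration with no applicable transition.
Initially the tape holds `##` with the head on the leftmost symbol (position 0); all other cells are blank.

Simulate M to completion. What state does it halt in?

p0 | ____[#]#   read # → write 1, move ←, go to p2
p2 | ___[_]1#   read _ → write 0, move →, go to p2
p2 | ___0[1]#   read 1 → write 0, move ←, go to p2
p2 | ___[0]0#   read 0 → write 1, move →, go to p1
p1 | ___1[0]#   read 0 → write _, move →, go to p3
p3 | ___1_[#]   read # → write _, move ←, go to p1
p1 | ___1[_]_   read _ → write 0, move →, go to p0
p0 | ___10[_]   read _ → write 1, move ←, go to p2
p2 | ___1[0]1   read 0 → write 1, move →, go to p1
p1 | ___11[1]   read 1 → write _, move ←, go to p3
p3 | ___1[1]_   read 1 → write 0, move ←, go to p0
p0 | ___[1]0_   read 1 → write _, move ←, go to p1
p1 | __[_]_0_   read _ → write 0, move →, go to p0
p0 | __0[_]0_   read _ → write 1, move ←, go to p2
p2 | __[0]10_   read 0 → write 1, move →, go to p1
p1 | __1[1]0_   read 1 → write _, move ←, go to p3
p3 | __[1]_0_   read 1 → write 0, move ←, go to p0
p0 | _[_]0_0_   read _ → write 1, move ←, go to p2
p2 | [_]10_0_   read _ → write 0, move →, go to p2
p2 | 0[1]0_0_   read 1 → write 0, move ←, go to p2
p2 | [0]00_0_   read 0 → write 1, move →, go to p1
p1 | 1[0]0_0_   read 0 → write _, move →, go to p3
p3 | 1_[0]_0_   read 0 → write #, move ←, go to p3
p3 | 1[_]#_0_   read _ → write #, move →, go to p2
p2 | 1#[#]_0_   read # → write _, move ←, go to p1
p1 | 1[#]__0_
No transition is defined for (p1, #); M halts in state p1.

p1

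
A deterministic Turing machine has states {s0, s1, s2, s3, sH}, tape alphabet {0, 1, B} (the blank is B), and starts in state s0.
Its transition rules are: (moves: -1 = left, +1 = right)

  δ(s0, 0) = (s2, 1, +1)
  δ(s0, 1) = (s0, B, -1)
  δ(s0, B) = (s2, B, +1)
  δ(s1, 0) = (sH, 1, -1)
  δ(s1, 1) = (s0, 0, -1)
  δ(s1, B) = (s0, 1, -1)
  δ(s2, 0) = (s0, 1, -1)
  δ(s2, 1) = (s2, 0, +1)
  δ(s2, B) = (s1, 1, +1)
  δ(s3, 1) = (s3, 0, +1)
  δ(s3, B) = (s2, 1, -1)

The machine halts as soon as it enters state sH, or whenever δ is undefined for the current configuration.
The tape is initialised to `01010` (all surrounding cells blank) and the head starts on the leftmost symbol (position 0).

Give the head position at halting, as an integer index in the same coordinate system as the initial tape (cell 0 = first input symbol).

0

state=s0 head=0 tape=B[0]1010BB   (s0,0)→(s2,1,+1)
state=s2 head=1 tape=B1[1]010BB   (s2,1)→(s2,0,+1)
state=s2 head=2 tape=B10[0]10BB   (s2,0)→(s0,1,-1)
state=s0 head=1 tape=B1[0]110BB   (s0,0)→(s2,1,+1)
state=s2 head=2 tape=B11[1]10BB   (s2,1)→(s2,0,+1)
state=s2 head=3 tape=B110[1]0BB   (s2,1)→(s2,0,+1)
state=s2 head=4 tape=B1100[0]BB   (s2,0)→(s0,1,-1)
state=s0 head=3 tape=B110[0]1BB   (s0,0)→(s2,1,+1)
state=s2 head=4 tape=B1101[1]BB   (s2,1)→(s2,0,+1)
state=s2 head=5 tape=B11010[B]B   (s2,B)→(s1,1,+1)
state=s1 head=6 tape=B110101[B]   (s1,B)→(s0,1,-1)
state=s0 head=5 tape=B11010[1]1   (s0,1)→(s0,B,-1)
state=s0 head=4 tape=B1101[0]B1   (s0,0)→(s2,1,+1)
state=s2 head=5 tape=B11011[B]1   (s2,B)→(s1,1,+1)
state=s1 head=6 tape=B110111[1]   (s1,1)→(s0,0,-1)
state=s0 head=5 tape=B11011[1]0   (s0,1)→(s0,B,-1)
state=s0 head=4 tape=B1101[1]B0   (s0,1)→(s0,B,-1)
state=s0 head=3 tape=B110[1]BB0   (s0,1)→(s0,B,-1)
state=s0 head=2 tape=B11[0]BBB0   (s0,0)→(s2,1,+1)
state=s2 head=3 tape=B111[B]BB0   (s2,B)→(s1,1,+1)
state=s1 head=4 tape=B1111[B]B0   (s1,B)→(s0,1,-1)
state=s0 head=3 tape=B111[1]1B0   (s0,1)→(s0,B,-1)
state=s0 head=2 tape=B11[1]B1B0   (s0,1)→(s0,B,-1)
state=s0 head=1 tape=B1[1]BB1B0   (s0,1)→(s0,B,-1)
state=s0 head=0 tape=B[1]BBB1B0   (s0,1)→(s0,B,-1)
state=s0 head=-1 tape=[B]BBBB1B0   (s0,B)→(s2,B,+1)
state=s2 head=0 tape=B[B]BBB1B0   (s2,B)→(s1,1,+1)
state=s1 head=1 tape=B1[B]BB1B0   (s1,B)→(s0,1,-1)
state=s0 head=0 tape=B[1]1BB1B0   (s0,1)→(s0,B,-1)
state=s0 head=-1 tape=[B]B1BB1B0   (s0,B)→(s2,B,+1)
state=s2 head=0 tape=B[B]1BB1B0   (s2,B)→(s1,1,+1)
state=s1 head=1 tape=B1[1]BB1B0   (s1,1)→(s0,0,-1)
state=s0 head=0 tape=B[1]0BB1B0   (s0,1)→(s0,B,-1)
state=s0 head=-1 tape=[B]B0BB1B0   (s0,B)→(s2,B,+1)
state=s2 head=0 tape=B[B]0BB1B0   (s2,B)→(s1,1,+1)
state=s1 head=1 tape=B1[0]BB1B0   (s1,0)→(sH,1,-1)
state=sH head=0 tape=B[1]1BB1B0
At halt the head is at cell 0.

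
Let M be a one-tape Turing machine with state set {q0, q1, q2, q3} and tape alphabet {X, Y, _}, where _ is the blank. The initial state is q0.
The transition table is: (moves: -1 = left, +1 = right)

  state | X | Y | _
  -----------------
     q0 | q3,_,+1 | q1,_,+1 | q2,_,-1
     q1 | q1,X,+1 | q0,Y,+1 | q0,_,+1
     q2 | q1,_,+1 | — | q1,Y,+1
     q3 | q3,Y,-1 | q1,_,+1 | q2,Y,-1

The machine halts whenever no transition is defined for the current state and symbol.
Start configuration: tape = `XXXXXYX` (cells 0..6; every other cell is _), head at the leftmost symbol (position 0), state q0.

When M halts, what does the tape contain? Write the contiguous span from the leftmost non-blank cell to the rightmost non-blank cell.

YY_XXXYYY

q0 | _[X]XXXXYX__   read X → write _, move +1, go to q3
q3 | __[X]XXXYX__   read X → write Y, move -1, go to q3
q3 | _[_]YXXXYX__   read _ → write Y, move -1, go to q2
q2 | [_]YYXXXYX__   read _ → write Y, move +1, go to q1
q1 | Y[Y]YXXXYX__   read Y → write Y, move +1, go to q0
q0 | YY[Y]XXXYX__   read Y → write _, move +1, go to q1
q1 | YY_[X]XXYX__   read X → write X, move +1, go to q1
q1 | YY_X[X]XYX__   read X → write X, move +1, go to q1
q1 | YY_XX[X]YX__   read X → write X, move +1, go to q1
q1 | YY_XXX[Y]X__   read Y → write Y, move +1, go to q0
q0 | YY_XXXY[X]__   read X → write _, move +1, go to q3
q3 | YY_XXXY_[_]_   read _ → write Y, move -1, go to q2
q2 | YY_XXXY[_]Y_   read _ → write Y, move +1, go to q1
q1 | YY_XXXYY[Y]_   read Y → write Y, move +1, go to q0
q0 | YY_XXXYYY[_]   read _ → write _, move -1, go to q2
q2 | YY_XXXYY[Y]_
The non-blank tape span at halt is YY_XXXYYY.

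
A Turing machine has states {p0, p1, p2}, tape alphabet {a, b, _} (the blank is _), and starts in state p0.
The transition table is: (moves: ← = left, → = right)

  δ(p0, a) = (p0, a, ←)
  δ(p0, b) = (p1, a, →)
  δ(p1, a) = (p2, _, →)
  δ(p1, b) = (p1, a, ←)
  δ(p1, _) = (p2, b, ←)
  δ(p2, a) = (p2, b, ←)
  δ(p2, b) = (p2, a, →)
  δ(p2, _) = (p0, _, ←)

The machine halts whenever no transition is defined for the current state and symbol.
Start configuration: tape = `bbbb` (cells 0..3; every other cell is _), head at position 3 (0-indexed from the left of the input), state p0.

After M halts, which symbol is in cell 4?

a

state=p0 head=3 tape=bbb[b]__   (p0,b)→(p1,a,→)
state=p1 head=4 tape=bbba[_]_   (p1,_)→(p2,b,←)
state=p2 head=3 tape=bbb[a]b_   (p2,a)→(p2,b,←)
state=p2 head=2 tape=bb[b]bb_   (p2,b)→(p2,a,→)
state=p2 head=3 tape=bba[b]b_   (p2,b)→(p2,a,→)
state=p2 head=4 tape=bbaa[b]_   (p2,b)→(p2,a,→)
state=p2 head=5 tape=bbaaa[_]   (p2,_)→(p0,_,←)
state=p0 head=4 tape=bbaa[a]_   (p0,a)→(p0,a,←)
state=p0 head=3 tape=bba[a]a_   (p0,a)→(p0,a,←)
state=p0 head=2 tape=bb[a]aa_   (p0,a)→(p0,a,←)
state=p0 head=1 tape=b[b]aaa_   (p0,b)→(p1,a,→)
state=p1 head=2 tape=ba[a]aa_   (p1,a)→(p2,_,→)
state=p2 head=3 tape=ba_[a]a_   (p2,a)→(p2,b,←)
state=p2 head=2 tape=ba[_]ba_   (p2,_)→(p0,_,←)
state=p0 head=1 tape=b[a]_ba_   (p0,a)→(p0,a,←)
state=p0 head=0 tape=[b]a_ba_   (p0,b)→(p1,a,→)
state=p1 head=1 tape=a[a]_ba_   (p1,a)→(p2,_,→)
state=p2 head=2 tape=a_[_]ba_   (p2,_)→(p0,_,←)
state=p0 head=1 tape=a[_]_ba_
Cell 4 holds a when M halts.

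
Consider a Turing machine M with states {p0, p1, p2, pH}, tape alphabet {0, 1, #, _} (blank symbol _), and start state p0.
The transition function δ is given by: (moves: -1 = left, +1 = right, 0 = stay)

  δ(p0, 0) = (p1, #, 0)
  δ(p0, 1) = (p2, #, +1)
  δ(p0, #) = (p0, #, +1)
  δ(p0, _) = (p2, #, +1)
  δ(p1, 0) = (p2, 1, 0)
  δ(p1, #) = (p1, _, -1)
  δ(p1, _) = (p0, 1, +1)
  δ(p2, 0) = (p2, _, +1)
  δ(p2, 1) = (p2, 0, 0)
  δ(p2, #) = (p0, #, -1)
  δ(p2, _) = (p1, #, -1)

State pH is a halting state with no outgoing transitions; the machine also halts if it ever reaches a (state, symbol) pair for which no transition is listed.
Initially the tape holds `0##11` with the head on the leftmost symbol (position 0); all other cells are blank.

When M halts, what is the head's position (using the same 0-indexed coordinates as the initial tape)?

p0 | _[0]##11___   read 0 → write #, move 0, go to p1
p1 | _[#]##11___   read # → write _, move -1, go to p1
p1 | [_]_##11___   read _ → write 1, move +1, go to p0
p0 | 1[_]##11___   read _ → write #, move +1, go to p2
p2 | 1#[#]#11___   read # → write #, move -1, go to p0
p0 | 1[#]##11___   read # → write #, move +1, go to p0
p0 | 1#[#]#11___   read # → write #, move +1, go to p0
p0 | 1##[#]11___   read # → write #, move +1, go to p0
p0 | 1###[1]1___   read 1 → write #, move +1, go to p2
p2 | 1####[1]___   read 1 → write 0, move 0, go to p2
p2 | 1####[0]___   read 0 → write _, move +1, go to p2
p2 | 1####_[_]__   read _ → write #, move -1, go to p1
p1 | 1####[_]#__   read _ → write 1, move +1, go to p0
p0 | 1####1[#]__   read # → write #, move +1, go to p0
p0 | 1####1#[_]_   read _ → write #, move +1, go to p2
p2 | 1####1##[_]   read _ → write #, move -1, go to p1
p1 | 1####1#[#]#   read # → write _, move -1, go to p1
p1 | 1####1[#]_#   read # → write _, move -1, go to p1
p1 | 1####[1]__#
At halt the head is at cell 4.

4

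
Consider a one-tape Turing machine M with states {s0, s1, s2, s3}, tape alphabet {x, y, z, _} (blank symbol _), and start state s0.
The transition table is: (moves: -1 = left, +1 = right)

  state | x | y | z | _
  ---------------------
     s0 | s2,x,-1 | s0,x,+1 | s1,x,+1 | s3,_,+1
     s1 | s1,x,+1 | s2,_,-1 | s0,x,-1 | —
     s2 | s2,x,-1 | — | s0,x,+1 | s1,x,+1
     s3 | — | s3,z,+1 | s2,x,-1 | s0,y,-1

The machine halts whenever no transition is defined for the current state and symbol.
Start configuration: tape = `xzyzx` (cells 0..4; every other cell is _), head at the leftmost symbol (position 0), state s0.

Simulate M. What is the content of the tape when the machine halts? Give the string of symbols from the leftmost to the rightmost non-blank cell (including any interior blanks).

xxxxx_zx

s0 | ___[x]zyzx   read x → write x, move -1, go to s2
s2 | __[_]xzyzx   read _ → write x, move +1, go to s1
s1 | __x[x]zyzx   read x → write x, move +1, go to s1
s1 | __xx[z]yzx   read z → write x, move -1, go to s0
s0 | __x[x]xyzx   read x → write x, move -1, go to s2
s2 | __[x]xxyzx   read x → write x, move -1, go to s2
s2 | _[_]xxxyzx   read _ → write x, move +1, go to s1
s1 | _x[x]xxyzx   read x → write x, move +1, go to s1
s1 | _xx[x]xyzx   read x → write x, move +1, go to s1
s1 | _xxx[x]yzx   read x → write x, move +1, go to s1
s1 | _xxxx[y]zx   read y → write _, move -1, go to s2
s2 | _xxx[x]_zx   read x → write x, move -1, go to s2
s2 | _xx[x]x_zx   read x → write x, move -1, go to s2
s2 | _x[x]xx_zx   read x → write x, move -1, go to s2
s2 | _[x]xxx_zx   read x → write x, move -1, go to s2
s2 | [_]xxxx_zx   read _ → write x, move +1, go to s1
s1 | x[x]xxx_zx   read x → write x, move +1, go to s1
s1 | xx[x]xx_zx   read x → write x, move +1, go to s1
s1 | xxx[x]x_zx   read x → write x, move +1, go to s1
s1 | xxxx[x]_zx   read x → write x, move +1, go to s1
s1 | xxxxx[_]zx
The non-blank tape span at halt is xxxxx_zx.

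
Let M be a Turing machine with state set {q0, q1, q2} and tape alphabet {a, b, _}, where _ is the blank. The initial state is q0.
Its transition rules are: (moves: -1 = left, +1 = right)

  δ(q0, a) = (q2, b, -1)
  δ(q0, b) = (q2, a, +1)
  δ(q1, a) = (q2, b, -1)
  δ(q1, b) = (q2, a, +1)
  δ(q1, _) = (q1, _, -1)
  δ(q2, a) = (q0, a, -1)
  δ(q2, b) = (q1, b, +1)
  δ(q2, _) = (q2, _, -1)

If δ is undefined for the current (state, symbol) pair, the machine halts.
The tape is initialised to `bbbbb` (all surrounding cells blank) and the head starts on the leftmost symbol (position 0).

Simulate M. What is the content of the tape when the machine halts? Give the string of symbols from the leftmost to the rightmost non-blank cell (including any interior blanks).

ababa

state=q0 head=0 tape=_[b]bbbb_   (q0,b)→(q2,a,+1)
state=q2 head=1 tape=_a[b]bbb_   (q2,b)→(q1,b,+1)
state=q1 head=2 tape=_ab[b]bb_   (q1,b)→(q2,a,+1)
state=q2 head=3 tape=_aba[b]b_   (q2,b)→(q1,b,+1)
state=q1 head=4 tape=_abab[b]_   (q1,b)→(q2,a,+1)
state=q2 head=5 tape=_ababa[_]   (q2,_)→(q2,_,-1)
state=q2 head=4 tape=_abab[a]_   (q2,a)→(q0,a,-1)
state=q0 head=3 tape=_aba[b]a_   (q0,b)→(q2,a,+1)
state=q2 head=4 tape=_abaa[a]_   (q2,a)→(q0,a,-1)
state=q0 head=3 tape=_aba[a]a_   (q0,a)→(q2,b,-1)
state=q2 head=2 tape=_ab[a]ba_   (q2,a)→(q0,a,-1)
state=q0 head=1 tape=_a[b]aba_   (q0,b)→(q2,a,+1)
state=q2 head=2 tape=_aa[a]ba_   (q2,a)→(q0,a,-1)
state=q0 head=1 tape=_a[a]aba_   (q0,a)→(q2,b,-1)
state=q2 head=0 tape=_[a]baba_   (q2,a)→(q0,a,-1)
state=q0 head=-1 tape=[_]ababa_
The non-blank tape span at halt is ababa.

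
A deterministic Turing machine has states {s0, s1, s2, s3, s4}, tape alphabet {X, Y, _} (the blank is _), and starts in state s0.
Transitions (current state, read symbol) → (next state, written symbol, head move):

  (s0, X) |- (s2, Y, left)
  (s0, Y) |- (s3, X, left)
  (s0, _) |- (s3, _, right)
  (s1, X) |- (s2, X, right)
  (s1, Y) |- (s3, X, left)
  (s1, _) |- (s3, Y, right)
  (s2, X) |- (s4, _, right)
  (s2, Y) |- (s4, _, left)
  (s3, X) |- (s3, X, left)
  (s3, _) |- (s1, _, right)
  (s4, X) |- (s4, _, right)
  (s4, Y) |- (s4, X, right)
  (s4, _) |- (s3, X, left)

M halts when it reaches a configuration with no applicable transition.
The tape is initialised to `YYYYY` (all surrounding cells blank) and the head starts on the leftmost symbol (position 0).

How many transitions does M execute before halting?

s0 | _[Y]YYYY_   read Y → write X, move left, go to s3
s3 | [_]XYYYY_   read _ → write _, move right, go to s1
s1 | _[X]YYYY_   read X → write X, move right, go to s2
s2 | _X[Y]YYY_   read Y → write _, move left, go to s4
s4 | _[X]_YYY_   read X → write _, move right, go to s4
s4 | __[_]YYY_   read _ → write X, move left, go to s3
s3 | _[_]XYYY_   read _ → write _, move right, go to s1
s1 | __[X]YYY_   read X → write X, move right, go to s2
s2 | __X[Y]YY_   read Y → write _, move left, go to s4
s4 | __[X]_YY_   read X → write _, move right, go to s4
s4 | ___[_]YY_   read _ → write X, move left, go to s3
s3 | __[_]XYY_   read _ → write _, move right, go to s1
s1 | ___[X]YY_   read X → write X, move right, go to s2
s2 | ___X[Y]Y_   read Y → write _, move left, go to s4
s4 | ___[X]_Y_   read X → write _, move right, go to s4
s4 | ____[_]Y_   read _ → write X, move left, go to s3
s3 | ___[_]XY_   read _ → write _, move right, go to s1
s1 | ____[X]Y_   read X → write X, move right, go to s2
s2 | ____X[Y]_   read Y → write _, move left, go to s4
s4 | ____[X]__   read X → write _, move right, go to s4
s4 | _____[_]_   read _ → write X, move left, go to s3
s3 | ____[_]X_   read _ → write _, move right, go to s1
s1 | _____[X]_   read X → write X, move right, go to s2
s2 | _____X[_]
M halts after 23 transitions.

23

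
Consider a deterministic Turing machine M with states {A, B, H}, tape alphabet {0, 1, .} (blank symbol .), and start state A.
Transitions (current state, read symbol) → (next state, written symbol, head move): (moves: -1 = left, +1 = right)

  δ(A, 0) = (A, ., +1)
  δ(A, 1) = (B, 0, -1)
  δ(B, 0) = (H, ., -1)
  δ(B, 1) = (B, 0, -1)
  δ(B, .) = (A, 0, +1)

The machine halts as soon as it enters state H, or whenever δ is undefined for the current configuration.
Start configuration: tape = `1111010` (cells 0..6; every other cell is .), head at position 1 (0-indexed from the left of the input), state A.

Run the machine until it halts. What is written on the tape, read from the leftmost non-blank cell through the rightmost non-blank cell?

A | .1[1]11010.   read 1 → write 0, move -1, go to B
B | .[1]011010.   read 1 → write 0, move -1, go to B
B | [.]0011010.   read . → write 0, move +1, go to A
A | 0[0]011010.   read 0 → write ., move +1, go to A
A | 0.[0]11010.   read 0 → write ., move +1, go to A
A | 0..[1]1010.   read 1 → write 0, move -1, go to B
B | 0.[.]01010.   read . → write 0, move +1, go to A
A | 0.0[0]1010.   read 0 → write ., move +1, go to A
A | 0.0.[1]010.   read 1 → write 0, move -1, go to B
B | 0.0[.]0010.   read . → write 0, move +1, go to A
A | 0.00[0]010.   read 0 → write ., move +1, go to A
A | 0.00.[0]10.   read 0 → write ., move +1, go to A
A | 0.00..[1]0.   read 1 → write 0, move -1, go to B
B | 0.00.[.]00.   read . → write 0, move +1, go to A
A | 0.00.0[0]0.   read 0 → write ., move +1, go to A
A | 0.00.0.[0].   read 0 → write ., move +1, go to A
A | 0.00.0..[.]
The non-blank tape span at halt is 0.00.0.

0.00.0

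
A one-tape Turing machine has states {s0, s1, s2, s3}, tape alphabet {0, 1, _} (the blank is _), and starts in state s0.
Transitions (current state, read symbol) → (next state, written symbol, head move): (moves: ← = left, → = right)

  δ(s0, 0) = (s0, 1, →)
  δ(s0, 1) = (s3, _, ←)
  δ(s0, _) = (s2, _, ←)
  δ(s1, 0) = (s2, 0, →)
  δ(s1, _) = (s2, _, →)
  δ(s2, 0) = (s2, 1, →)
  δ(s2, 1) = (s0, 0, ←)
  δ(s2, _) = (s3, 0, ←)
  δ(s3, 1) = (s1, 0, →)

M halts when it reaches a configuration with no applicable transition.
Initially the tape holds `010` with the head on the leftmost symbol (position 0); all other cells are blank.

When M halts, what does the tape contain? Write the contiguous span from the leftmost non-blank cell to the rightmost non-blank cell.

0_000

state=s0 head=0 tape=[0]10__   (s0,0)→(s0,1,→)
state=s0 head=1 tape=1[1]0__   (s0,1)→(s3,_,←)
state=s3 head=0 tape=[1]_0__   (s3,1)→(s1,0,→)
state=s1 head=1 tape=0[_]0__   (s1,_)→(s2,_,→)
state=s2 head=2 tape=0_[0]__   (s2,0)→(s2,1,→)
state=s2 head=3 tape=0_1[_]_   (s2,_)→(s3,0,←)
state=s3 head=2 tape=0_[1]0_   (s3,1)→(s1,0,→)
state=s1 head=3 tape=0_0[0]_   (s1,0)→(s2,0,→)
state=s2 head=4 tape=0_00[_]   (s2,_)→(s3,0,←)
state=s3 head=3 tape=0_0[0]0
The non-blank tape span at halt is 0_000.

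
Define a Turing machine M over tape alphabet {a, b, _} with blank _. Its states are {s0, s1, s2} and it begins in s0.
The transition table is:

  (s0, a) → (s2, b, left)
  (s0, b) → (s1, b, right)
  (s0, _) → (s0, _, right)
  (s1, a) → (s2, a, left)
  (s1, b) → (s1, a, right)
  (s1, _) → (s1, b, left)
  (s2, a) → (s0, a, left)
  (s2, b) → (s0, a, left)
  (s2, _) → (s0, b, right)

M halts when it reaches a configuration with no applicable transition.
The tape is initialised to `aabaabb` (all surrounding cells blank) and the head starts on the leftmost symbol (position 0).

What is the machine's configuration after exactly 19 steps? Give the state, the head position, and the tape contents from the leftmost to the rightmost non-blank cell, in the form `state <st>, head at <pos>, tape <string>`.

state=s0 head=0 tape=___[a]abaabb   (s0,a)→(s2,b,left)
state=s2 head=-1 tape=__[_]babaabb   (s2,_)→(s0,b,right)
state=s0 head=0 tape=__b[b]abaabb   (s0,b)→(s1,b,right)
state=s1 head=1 tape=__bb[a]baabb   (s1,a)→(s2,a,left)
state=s2 head=0 tape=__b[b]abaabb   (s2,b)→(s0,a,left)
state=s0 head=-1 tape=__[b]aabaabb   (s0,b)→(s1,b,right)
state=s1 head=0 tape=__b[a]abaabb   (s1,a)→(s2,a,left)
state=s2 head=-1 tape=__[b]aabaabb   (s2,b)→(s0,a,left)
state=s0 head=-2 tape=_[_]aaabaabb   (s0,_)→(s0,_,right)
state=s0 head=-1 tape=__[a]aabaabb   (s0,a)→(s2,b,left)
state=s2 head=-2 tape=_[_]baabaabb   (s2,_)→(s0,b,right)
state=s0 head=-1 tape=_b[b]aabaabb   (s0,b)→(s1,b,right)
state=s1 head=0 tape=_bb[a]abaabb   (s1,a)→(s2,a,left)
state=s2 head=-1 tape=_b[b]aabaabb   (s2,b)→(s0,a,left)
state=s0 head=-2 tape=_[b]aaabaabb   (s0,b)→(s1,b,right)
state=s1 head=-1 tape=_b[a]aabaabb   (s1,a)→(s2,a,left)
state=s2 head=-2 tape=_[b]aaabaabb   (s2,b)→(s0,a,left)
state=s0 head=-3 tape=[_]aaaabaabb   (s0,_)→(s0,_,right)
state=s0 head=-2 tape=_[a]aaabaabb   (s0,a)→(s2,b,left)
state=s2 head=-3 tape=[_]baaabaabb
After 19 steps: state s2, head at -3, tape baaabaabb.

state s2, head at -3, tape baaabaabb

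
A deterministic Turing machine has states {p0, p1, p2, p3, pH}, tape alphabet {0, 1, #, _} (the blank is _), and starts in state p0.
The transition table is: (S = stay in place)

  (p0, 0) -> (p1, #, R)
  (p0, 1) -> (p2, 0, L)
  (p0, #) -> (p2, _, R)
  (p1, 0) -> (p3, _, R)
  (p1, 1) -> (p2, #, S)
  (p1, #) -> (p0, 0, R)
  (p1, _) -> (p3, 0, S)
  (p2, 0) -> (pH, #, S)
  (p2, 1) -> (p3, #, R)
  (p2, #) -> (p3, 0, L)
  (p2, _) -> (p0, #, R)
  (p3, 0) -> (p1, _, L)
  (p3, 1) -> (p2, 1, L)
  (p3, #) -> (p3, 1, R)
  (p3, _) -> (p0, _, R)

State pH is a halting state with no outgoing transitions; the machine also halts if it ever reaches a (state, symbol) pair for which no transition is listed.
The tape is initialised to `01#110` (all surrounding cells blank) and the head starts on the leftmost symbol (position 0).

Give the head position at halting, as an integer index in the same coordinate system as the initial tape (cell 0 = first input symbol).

1

p0 | _[0]1#110   read 0 → write #, move R, go to p1
p1 | _#[1]#110   read 1 → write #, move S, go to p2
p2 | _#[#]#110   read # → write 0, move L, go to p3
p3 | _[#]0#110   read # → write 1, move R, go to p3
p3 | _1[0]#110   read 0 → write _, move L, go to p1
p1 | _[1]_#110   read 1 → write #, move S, go to p2
p2 | _[#]_#110   read # → write 0, move L, go to p3
p3 | [_]0_#110   read _ → write _, move R, go to p0
p0 | _[0]_#110   read 0 → write #, move R, go to p1
p1 | _#[_]#110   read _ → write 0, move S, go to p3
p3 | _#[0]#110   read 0 → write _, move L, go to p1
p1 | _[#]_#110   read # → write 0, move R, go to p0
p0 | _0[_]#110
At halt the head is at cell 1.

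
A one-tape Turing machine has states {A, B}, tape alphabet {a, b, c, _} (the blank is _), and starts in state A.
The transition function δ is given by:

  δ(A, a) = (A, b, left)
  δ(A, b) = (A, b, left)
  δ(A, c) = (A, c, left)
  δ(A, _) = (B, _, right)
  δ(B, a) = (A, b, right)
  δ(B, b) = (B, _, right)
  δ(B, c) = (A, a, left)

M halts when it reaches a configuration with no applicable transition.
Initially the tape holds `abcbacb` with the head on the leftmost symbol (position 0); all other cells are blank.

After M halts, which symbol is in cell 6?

_

A | _[a]bcbacb_   read a → write b, move left, go to A
A | [_]bbcbacb_   read _ → write _, move right, go to B
B | _[b]bcbacb_   read b → write _, move right, go to B
B | __[b]cbacb_   read b → write _, move right, go to B
B | ___[c]bacb_   read c → write a, move left, go to A
A | __[_]abacb_   read _ → write _, move right, go to B
B | ___[a]bacb_   read a → write b, move right, go to A
A | ___b[b]acb_   read b → write b, move left, go to A
A | ___[b]bacb_   read b → write b, move left, go to A
A | __[_]bbacb_   read _ → write _, move right, go to B
B | ___[b]bacb_   read b → write _, move right, go to B
B | ____[b]acb_   read b → write _, move right, go to B
B | _____[a]cb_   read a → write b, move right, go to A
A | _____b[c]b_   read c → write c, move left, go to A
A | _____[b]cb_   read b → write b, move left, go to A
A | ____[_]bcb_   read _ → write _, move right, go to B
B | _____[b]cb_   read b → write _, move right, go to B
B | ______[c]b_   read c → write a, move left, go to A
A | _____[_]ab_   read _ → write _, move right, go to B
B | ______[a]b_   read a → write b, move right, go to A
A | ______b[b]_   read b → write b, move left, go to A
A | ______[b]b_   read b → write b, move left, go to A
A | _____[_]bb_   read _ → write _, move right, go to B
B | ______[b]b_   read b → write _, move right, go to B
B | _______[b]_   read b → write _, move right, go to B
B | ________[_]
Cell 6 holds _ when M halts.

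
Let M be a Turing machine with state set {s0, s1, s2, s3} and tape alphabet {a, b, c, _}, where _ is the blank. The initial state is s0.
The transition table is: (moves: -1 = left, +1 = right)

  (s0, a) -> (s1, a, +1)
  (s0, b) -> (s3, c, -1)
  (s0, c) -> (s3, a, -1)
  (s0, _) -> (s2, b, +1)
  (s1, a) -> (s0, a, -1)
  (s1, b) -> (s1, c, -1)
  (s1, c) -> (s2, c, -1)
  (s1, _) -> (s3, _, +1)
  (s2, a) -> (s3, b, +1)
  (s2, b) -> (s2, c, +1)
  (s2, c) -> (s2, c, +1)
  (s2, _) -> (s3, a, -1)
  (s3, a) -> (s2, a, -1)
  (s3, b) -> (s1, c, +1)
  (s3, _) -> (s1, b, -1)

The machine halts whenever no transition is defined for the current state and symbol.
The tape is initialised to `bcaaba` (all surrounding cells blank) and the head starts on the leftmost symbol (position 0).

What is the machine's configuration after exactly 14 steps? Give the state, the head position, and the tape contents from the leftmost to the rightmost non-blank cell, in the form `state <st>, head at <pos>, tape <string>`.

s0 | __[b]caaba   read b → write c, move -1, go to s3
s3 | _[_]ccaaba   read _ → write b, move -1, go to s1
s1 | [_]bccaaba   read _ → write _, move +1, go to s3
s3 | _[b]ccaaba   read b → write c, move +1, go to s1
s1 | _c[c]caaba   read c → write c, move -1, go to s2
s2 | _[c]ccaaba   read c → write c, move +1, go to s2
s2 | _c[c]caaba   read c → write c, move +1, go to s2
s2 | _cc[c]aaba   read c → write c, move +1, go to s2
s2 | _ccc[a]aba   read a → write b, move +1, go to s3
s3 | _cccb[a]ba   read a → write a, move -1, go to s2
s2 | _ccc[b]aba   read b → write c, move +1, go to s2
s2 | _cccc[a]ba   read a → write b, move +1, go to s3
s3 | _ccccb[b]a   read b → write c, move +1, go to s1
s1 | _ccccbc[a]   read a → write a, move -1, go to s0
s0 | _ccccb[c]a
After 14 steps: state s0, head at 4, tape ccccbca.

state s0, head at 4, tape ccccbca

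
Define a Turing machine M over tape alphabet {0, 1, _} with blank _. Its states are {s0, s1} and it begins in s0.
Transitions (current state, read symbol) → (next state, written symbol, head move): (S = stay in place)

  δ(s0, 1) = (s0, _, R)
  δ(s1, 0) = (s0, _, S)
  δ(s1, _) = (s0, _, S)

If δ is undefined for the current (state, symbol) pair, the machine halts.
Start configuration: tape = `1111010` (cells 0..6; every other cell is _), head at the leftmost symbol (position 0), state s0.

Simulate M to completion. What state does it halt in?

s0

s0 | [1]111010   read 1 → write _, move R, go to s0
s0 | _[1]11010   read 1 → write _, move R, go to s0
s0 | __[1]1010   read 1 → write _, move R, go to s0
s0 | ___[1]010   read 1 → write _, move R, go to s0
s0 | ____[0]10
No transition is defined for (s0, 0); M halts in state s0.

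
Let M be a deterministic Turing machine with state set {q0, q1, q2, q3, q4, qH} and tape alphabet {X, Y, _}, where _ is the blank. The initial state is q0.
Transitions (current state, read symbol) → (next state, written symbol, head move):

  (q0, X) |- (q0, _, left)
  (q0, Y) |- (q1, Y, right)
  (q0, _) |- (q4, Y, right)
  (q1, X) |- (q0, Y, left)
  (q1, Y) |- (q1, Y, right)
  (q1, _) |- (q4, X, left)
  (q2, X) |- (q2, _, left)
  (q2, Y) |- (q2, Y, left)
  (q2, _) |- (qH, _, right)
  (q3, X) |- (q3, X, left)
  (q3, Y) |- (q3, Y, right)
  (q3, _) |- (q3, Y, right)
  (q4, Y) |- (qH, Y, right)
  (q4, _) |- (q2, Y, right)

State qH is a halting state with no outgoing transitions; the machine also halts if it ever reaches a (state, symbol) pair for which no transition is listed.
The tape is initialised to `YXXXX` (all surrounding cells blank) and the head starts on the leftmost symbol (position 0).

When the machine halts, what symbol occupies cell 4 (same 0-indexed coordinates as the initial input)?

q0 | [Y]XXXX_   read Y → write Y, move right, go to q1
q1 | Y[X]XXX_   read X → write Y, move left, go to q0
q0 | [Y]YXXX_   read Y → write Y, move right, go to q1
q1 | Y[Y]XXX_   read Y → write Y, move right, go to q1
q1 | YY[X]XX_   read X → write Y, move left, go to q0
q0 | Y[Y]YXX_   read Y → write Y, move right, go to q1
q1 | YY[Y]XX_   read Y → write Y, move right, go to q1
q1 | YYY[X]X_   read X → write Y, move left, go to q0
q0 | YY[Y]YX_   read Y → write Y, move right, go to q1
q1 | YYY[Y]X_   read Y → write Y, move right, go to q1
q1 | YYYY[X]_   read X → write Y, move left, go to q0
q0 | YYY[Y]Y_   read Y → write Y, move right, go to q1
q1 | YYYY[Y]_   read Y → write Y, move right, go to q1
q1 | YYYYY[_]   read _ → write X, move left, go to q4
q4 | YYYY[Y]X   read Y → write Y, move right, go to qH
qH | YYYYY[X]
Cell 4 holds Y when M halts.

Y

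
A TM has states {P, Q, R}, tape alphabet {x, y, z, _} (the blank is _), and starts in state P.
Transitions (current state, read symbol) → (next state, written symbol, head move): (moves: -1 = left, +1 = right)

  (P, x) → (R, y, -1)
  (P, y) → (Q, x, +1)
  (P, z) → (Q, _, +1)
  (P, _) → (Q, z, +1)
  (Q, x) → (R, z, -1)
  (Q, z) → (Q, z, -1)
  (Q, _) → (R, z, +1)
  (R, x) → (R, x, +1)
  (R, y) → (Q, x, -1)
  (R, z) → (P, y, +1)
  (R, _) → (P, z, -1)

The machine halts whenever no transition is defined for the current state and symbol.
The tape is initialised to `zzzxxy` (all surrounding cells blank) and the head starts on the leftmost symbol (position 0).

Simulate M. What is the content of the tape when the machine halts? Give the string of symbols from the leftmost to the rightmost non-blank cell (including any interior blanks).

state=P head=0 tape=[z]zzxxy   (P,z)→(Q,_,+1)
state=Q head=1 tape=_[z]zxxy   (Q,z)→(Q,z,-1)
state=Q head=0 tape=[_]zzxxy   (Q,_)→(R,z,+1)
state=R head=1 tape=z[z]zxxy   (R,z)→(P,y,+1)
state=P head=2 tape=zy[z]xxy   (P,z)→(Q,_,+1)
state=Q head=3 tape=zy_[x]xy   (Q,x)→(R,z,-1)
state=R head=2 tape=zy[_]zxy   (R,_)→(P,z,-1)
state=P head=1 tape=z[y]zzxy   (P,y)→(Q,x,+1)
state=Q head=2 tape=zx[z]zxy   (Q,z)→(Q,z,-1)
state=Q head=1 tape=z[x]zzxy   (Q,x)→(R,z,-1)
state=R head=0 tape=[z]zzzxy   (R,z)→(P,y,+1)
state=P head=1 tape=y[z]zzxy   (P,z)→(Q,_,+1)
state=Q head=2 tape=y_[z]zxy   (Q,z)→(Q,z,-1)
state=Q head=1 tape=y[_]zzxy   (Q,_)→(R,z,+1)
state=R head=2 tape=yz[z]zxy   (R,z)→(P,y,+1)
state=P head=3 tape=yzy[z]xy   (P,z)→(Q,_,+1)
state=Q head=4 tape=yzy_[x]y   (Q,x)→(R,z,-1)
state=R head=3 tape=yzy[_]zy   (R,_)→(P,z,-1)
state=P head=2 tape=yz[y]zzy   (P,y)→(Q,x,+1)
state=Q head=3 tape=yzx[z]zy   (Q,z)→(Q,z,-1)
state=Q head=2 tape=yz[x]zzy   (Q,x)→(R,z,-1)
state=R head=1 tape=y[z]zzzy   (R,z)→(P,y,+1)
state=P head=2 tape=yy[z]zzy   (P,z)→(Q,_,+1)
state=Q head=3 tape=yy_[z]zy   (Q,z)→(Q,z,-1)
state=Q head=2 tape=yy[_]zzy   (Q,_)→(R,z,+1)
state=R head=3 tape=yyz[z]zy   (R,z)→(P,y,+1)
state=P head=4 tape=yyzy[z]y   (P,z)→(Q,_,+1)
state=Q head=5 tape=yyzy_[y]
The non-blank tape span at halt is yyzy_y.

yyzy_y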